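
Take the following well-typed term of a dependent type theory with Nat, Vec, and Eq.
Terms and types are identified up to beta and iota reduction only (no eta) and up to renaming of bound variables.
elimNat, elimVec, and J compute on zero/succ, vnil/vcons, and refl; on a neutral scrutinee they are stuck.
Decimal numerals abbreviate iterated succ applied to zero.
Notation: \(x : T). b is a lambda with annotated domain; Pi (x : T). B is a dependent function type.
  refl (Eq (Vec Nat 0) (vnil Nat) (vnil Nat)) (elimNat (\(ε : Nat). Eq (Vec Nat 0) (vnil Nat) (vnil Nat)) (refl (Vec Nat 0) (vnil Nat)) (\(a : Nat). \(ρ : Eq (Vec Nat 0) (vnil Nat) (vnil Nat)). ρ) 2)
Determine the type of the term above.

inferred type:
  Eq (Eq (Vec Nat 0) (vnil Nat) (vnil Nat)) (refl (Vec Nat 0) (vnil Nat)) (refl (Vec Nat 0) (vnil Nat))


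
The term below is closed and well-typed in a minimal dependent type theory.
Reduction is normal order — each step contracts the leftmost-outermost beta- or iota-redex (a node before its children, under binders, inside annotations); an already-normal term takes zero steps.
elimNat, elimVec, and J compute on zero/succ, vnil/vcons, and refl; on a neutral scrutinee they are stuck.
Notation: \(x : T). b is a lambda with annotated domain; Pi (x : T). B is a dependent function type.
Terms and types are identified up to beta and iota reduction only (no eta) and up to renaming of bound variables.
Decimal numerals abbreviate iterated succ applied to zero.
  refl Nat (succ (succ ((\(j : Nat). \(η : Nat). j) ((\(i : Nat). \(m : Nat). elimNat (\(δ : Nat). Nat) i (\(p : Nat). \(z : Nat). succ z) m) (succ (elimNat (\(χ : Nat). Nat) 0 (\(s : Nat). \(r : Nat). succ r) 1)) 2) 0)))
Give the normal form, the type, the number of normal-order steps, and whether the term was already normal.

normal form:
  refl Nat 6
type:
  Eq Nat 6 6
normal-order step count: 15
term was already normal: no
first contracted redex: a beta-redex


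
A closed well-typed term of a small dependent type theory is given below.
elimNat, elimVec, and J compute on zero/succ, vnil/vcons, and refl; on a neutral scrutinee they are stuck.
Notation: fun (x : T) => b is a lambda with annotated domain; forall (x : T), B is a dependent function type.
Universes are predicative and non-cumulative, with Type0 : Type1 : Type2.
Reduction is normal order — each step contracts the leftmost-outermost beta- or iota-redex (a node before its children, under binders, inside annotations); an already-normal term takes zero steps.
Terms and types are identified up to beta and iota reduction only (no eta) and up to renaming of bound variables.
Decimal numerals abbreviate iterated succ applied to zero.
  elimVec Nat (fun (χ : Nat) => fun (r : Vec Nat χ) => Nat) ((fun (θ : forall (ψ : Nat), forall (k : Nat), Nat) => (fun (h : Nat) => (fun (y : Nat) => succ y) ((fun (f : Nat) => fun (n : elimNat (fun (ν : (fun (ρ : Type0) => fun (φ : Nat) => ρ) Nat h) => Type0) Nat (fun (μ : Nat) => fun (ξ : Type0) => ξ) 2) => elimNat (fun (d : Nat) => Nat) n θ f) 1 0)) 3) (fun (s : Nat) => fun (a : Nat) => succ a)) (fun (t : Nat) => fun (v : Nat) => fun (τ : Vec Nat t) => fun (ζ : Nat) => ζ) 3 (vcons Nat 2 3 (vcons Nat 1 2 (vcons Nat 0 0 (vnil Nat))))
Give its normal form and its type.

normal form:
  2
the term's type:
  Nat
observation: the first redex contracted is an elimVec iota-redex; the normal form is reached in 25 normal-order steps.


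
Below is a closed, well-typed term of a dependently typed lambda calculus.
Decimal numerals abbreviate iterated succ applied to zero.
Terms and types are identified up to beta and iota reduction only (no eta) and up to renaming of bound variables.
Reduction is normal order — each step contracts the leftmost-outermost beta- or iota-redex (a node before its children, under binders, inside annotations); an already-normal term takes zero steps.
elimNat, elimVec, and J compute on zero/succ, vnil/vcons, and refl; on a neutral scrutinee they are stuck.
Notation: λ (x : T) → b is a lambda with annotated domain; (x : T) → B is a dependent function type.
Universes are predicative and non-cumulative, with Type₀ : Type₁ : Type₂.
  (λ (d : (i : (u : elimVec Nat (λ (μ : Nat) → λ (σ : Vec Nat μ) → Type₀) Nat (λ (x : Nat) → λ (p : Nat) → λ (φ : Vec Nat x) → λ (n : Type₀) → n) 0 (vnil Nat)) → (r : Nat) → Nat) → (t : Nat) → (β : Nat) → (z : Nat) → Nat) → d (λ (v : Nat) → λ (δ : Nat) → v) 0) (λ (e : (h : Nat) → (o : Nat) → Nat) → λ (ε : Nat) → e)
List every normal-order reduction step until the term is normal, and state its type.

normal-order reduction sequence:
  (λ (d : (i : (u : elimVec Nat (λ (μ : Nat) → λ (σ : Vec Nat μ) → Type₀) Nat (λ (x : Nat) → λ (p : Nat) → λ (φ : Vec Nat x) → λ (n : Type₀) → n) 0 (vnil Nat)) → (r : Nat) → Nat) → (t : Nat) → (β : Nat) → (z : Nat) → Nat) → d (λ (v : Nat) → λ (δ : Nat) → v) 0) (λ (e : (h : Nat) → (o : Nat) → Nat) → λ (ε : Nat) → e)
  ~> (λ (d : (i : Nat) → (u : Nat) → Nat) → λ (μ : Nat) → d) (λ (σ : Nat) → λ (x : Nat) → σ) 0
  ~> (λ (d : Nat) → λ (i : Nat) → λ (u : Nat) → i) 0
  ~> λ (d : Nat) → λ (i : Nat) → d
type:
  (d : Nat) → (i : Nat) → Nat


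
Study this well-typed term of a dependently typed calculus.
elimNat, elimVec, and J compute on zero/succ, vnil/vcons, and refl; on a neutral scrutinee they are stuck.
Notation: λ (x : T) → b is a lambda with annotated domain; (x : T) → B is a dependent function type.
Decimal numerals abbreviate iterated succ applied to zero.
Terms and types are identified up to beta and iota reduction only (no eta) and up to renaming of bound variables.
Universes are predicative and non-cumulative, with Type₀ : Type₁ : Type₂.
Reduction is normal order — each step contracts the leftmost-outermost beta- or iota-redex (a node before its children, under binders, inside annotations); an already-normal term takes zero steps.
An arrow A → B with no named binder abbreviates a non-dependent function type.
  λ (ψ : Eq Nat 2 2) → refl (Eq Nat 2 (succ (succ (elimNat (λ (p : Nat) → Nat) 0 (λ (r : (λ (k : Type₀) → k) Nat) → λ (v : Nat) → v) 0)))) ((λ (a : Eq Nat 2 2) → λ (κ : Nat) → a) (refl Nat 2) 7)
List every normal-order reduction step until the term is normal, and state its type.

reduction (normal order):
  λ (ψ : Eq Nat 2 2) → refl (Eq Nat 2 (succ (succ (elimNat (λ (p : Nat) → Nat) 0 (λ (r : (λ (k : Type₀) → k) Nat) → λ (v : Nat) → v) 0)))) ((λ (a : Eq Nat 2 2) → λ (κ : Nat) → a) (refl Nat 2) 7)
  ~> λ (ψ : Eq Nat 2 2) → refl (Eq Nat 2 2) ((λ (p : Eq Nat 2 2) → λ (r : Nat) → p) (refl Nat 2) 7)
  ~> λ (ψ : Eq Nat 2 2) → refl (Eq Nat 2 2) ((λ (p : Nat) → refl Nat 2) 7)
  ~> λ (ψ : Eq Nat 2 2) → refl (Eq Nat 2 2) (refl Nat 2)
the term's type:
  Eq Nat 2 2 → Eq (Eq Nat 2 2) (refl Nat 2) (refl Nat 2)


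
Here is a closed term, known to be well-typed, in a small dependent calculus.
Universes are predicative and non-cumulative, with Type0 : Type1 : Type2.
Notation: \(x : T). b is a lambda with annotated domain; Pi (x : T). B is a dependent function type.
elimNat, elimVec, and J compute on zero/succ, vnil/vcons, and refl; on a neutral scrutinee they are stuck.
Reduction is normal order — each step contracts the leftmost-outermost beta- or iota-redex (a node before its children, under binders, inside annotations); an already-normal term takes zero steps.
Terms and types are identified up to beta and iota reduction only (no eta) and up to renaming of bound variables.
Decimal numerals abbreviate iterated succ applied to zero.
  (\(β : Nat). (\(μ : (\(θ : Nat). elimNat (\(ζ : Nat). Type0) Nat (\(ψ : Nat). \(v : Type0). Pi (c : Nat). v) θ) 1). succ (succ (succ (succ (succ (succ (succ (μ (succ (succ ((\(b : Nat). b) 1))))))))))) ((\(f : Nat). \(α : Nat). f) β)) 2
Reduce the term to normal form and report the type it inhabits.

reduced normal form:
  9
type:
  Nat


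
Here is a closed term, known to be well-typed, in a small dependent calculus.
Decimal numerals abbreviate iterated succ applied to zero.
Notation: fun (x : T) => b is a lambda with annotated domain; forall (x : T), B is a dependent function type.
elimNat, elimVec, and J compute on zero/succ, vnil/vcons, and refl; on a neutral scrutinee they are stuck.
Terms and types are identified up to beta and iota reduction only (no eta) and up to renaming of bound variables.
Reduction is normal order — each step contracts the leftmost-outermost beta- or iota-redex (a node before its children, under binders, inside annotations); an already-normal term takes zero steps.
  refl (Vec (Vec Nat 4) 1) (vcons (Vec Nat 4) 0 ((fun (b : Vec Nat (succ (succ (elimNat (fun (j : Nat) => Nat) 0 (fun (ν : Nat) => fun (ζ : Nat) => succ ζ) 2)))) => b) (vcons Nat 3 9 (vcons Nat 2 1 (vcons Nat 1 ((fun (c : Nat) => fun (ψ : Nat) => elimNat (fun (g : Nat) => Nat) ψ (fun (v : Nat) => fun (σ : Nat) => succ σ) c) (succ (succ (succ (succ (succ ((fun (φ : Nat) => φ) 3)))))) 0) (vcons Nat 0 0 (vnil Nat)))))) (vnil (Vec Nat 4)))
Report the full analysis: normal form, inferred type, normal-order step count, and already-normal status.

normal form:
  refl (Vec (Vec Nat 4) 1) (vcons (Vec Nat 4) 0 (vcons Nat 3 9 (vcons Nat 2 1 (vcons Nat 1 8 (vcons Nat 0 0 (vnil Nat))))) (vnil (Vec Nat 4)))
type:
  Eq (Vec (Vec Nat 4) 1) (vcons (Vec Nat 4) 0 (vcons Nat 3 9 (vcons Nat 2 1 (vcons Nat 1 8 (vcons Nat 0 0 (vnil Nat))))) (vnil (Vec Nat 4))) (vcons (Vec Nat 4) 0 (vcons Nat 3 9 (vcons Nat 2 1 (vcons Nat 1 8 (vcons Nat 0 0 (vnil Nat))))) (vnil (Vec Nat 4)))
reduction steps (normal order): 29
term was already normal: no
first redex: a beta-redex


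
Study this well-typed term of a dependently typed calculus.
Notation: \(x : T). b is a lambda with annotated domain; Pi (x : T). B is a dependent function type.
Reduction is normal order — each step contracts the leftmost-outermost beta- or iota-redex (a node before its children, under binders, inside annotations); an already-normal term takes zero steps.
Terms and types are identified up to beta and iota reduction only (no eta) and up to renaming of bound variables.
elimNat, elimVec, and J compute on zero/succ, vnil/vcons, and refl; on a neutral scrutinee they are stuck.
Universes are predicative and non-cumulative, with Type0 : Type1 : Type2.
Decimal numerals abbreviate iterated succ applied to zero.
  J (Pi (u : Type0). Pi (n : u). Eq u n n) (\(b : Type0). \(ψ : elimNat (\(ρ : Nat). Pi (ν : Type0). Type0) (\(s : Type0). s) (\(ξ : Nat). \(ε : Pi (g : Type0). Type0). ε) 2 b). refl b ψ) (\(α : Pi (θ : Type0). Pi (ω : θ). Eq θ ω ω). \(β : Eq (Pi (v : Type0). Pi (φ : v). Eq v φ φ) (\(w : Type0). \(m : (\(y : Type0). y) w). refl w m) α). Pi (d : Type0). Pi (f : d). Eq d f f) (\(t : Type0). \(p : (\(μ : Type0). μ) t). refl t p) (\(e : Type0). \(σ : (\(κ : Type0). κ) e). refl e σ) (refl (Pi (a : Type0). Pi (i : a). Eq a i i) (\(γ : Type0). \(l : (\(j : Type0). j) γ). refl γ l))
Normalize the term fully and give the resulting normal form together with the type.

reduced normal form:
  \(u : Type0). \(n : u). refl u n
type:
  Pi (u : Type0). Pi (n : u). Eq u n n
observation: 2 normal-order steps separate the term from its normal form.


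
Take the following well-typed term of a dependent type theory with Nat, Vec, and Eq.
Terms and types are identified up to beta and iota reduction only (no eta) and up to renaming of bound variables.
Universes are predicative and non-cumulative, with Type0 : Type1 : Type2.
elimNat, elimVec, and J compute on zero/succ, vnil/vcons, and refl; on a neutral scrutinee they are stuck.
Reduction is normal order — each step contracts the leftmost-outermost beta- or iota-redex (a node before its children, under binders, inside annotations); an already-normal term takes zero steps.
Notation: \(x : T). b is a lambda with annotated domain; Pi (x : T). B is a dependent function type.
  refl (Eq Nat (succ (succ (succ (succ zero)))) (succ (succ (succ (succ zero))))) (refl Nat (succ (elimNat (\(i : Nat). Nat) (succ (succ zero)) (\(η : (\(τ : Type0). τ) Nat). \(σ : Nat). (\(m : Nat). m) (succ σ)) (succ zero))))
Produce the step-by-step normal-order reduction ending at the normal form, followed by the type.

normal-order reduction sequence:
  refl (Eq Nat (succ (succ (succ (succ zero)))) (succ (succ (succ (succ zero))))) (refl Nat (succ (elimNat (\(i : Nat). Nat) (succ (succ zero)) (\(η : (\(τ : Type0). τ) Nat). \(σ : Nat). (\(m : Nat). m) (succ σ)) (succ zero))))
  ~> refl (Eq Nat (succ (succ (succ (succ zero)))) (succ (succ (succ (succ zero))))) (refl Nat (succ ((\(i : (\(η : Type0). η) Nat). \(τ : Nat). (\(σ : Nat). σ) (succ τ)) zero (elimNat (\(m : Nat). Nat) (succ (succ zero)) (\(b : (\(a : Type0). a) Nat). \(w : Nat). (\(z : Nat). z) (succ w)) zero))))
  ~> refl (Eq Nat (succ (succ (succ (succ zero)))) (succ (succ (succ (succ zero))))) (refl Nat (succ ((\(i : Nat). (\(η : Nat). η) (succ i)) (elimNat (\(τ : Nat). Nat) (succ (succ zero)) (\(σ : (\(m : Type0). m) Nat). \(b : Nat). (\(a : Nat). a) (succ b)) zero))))
  ~> refl (Eq Nat (succ (succ (succ (succ zero)))) (succ (succ (succ (succ zero))))) (refl Nat (succ ((\(i : Nat). i) (succ (elimNat (\(η : Nat). Nat) (succ (succ zero)) (\(τ : (\(σ : Type0). σ) Nat). \(m : Nat). (\(b : Nat). b) (succ m)) zero)))))
  ~> refl (Eq Nat (succ (succ (succ (succ zero)))) (succ (succ (succ (succ zero))))) (refl Nat (succ (succ (elimNat (\(i : Nat). Nat) (succ (succ zero)) (\(η : (\(τ : Type0). τ) Nat). \(σ : Nat). (\(m : Nat). m) (succ σ)) zero))))
  ~> refl (Eq Nat (succ (succ (succ (succ zero)))) (succ (succ (succ (succ zero))))) (refl Nat (succ (succ (succ (succ zero)))))
the term's type:
  Eq (Eq Nat (succ (succ (succ (succ zero)))) (succ (succ (succ (succ zero))))) (refl Nat (succ (succ (succ (succ zero))))) (refl Nat (succ (succ (succ (succ zero)))))


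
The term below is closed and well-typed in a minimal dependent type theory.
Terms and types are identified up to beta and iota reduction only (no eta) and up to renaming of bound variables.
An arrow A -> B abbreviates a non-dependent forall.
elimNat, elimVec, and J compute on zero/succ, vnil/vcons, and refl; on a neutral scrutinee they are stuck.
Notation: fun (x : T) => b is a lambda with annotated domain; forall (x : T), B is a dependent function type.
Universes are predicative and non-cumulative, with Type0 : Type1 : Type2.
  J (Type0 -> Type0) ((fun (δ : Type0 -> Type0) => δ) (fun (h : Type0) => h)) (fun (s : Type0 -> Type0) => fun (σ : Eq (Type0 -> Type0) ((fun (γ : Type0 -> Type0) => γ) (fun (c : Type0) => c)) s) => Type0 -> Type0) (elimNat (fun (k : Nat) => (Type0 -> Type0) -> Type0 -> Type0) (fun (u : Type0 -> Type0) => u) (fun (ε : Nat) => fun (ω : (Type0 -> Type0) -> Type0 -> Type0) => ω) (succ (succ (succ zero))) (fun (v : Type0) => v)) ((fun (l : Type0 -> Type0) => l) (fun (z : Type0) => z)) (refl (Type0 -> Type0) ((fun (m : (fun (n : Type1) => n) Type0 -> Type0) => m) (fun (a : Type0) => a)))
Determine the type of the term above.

the term's type:
  Type0 -> Type0


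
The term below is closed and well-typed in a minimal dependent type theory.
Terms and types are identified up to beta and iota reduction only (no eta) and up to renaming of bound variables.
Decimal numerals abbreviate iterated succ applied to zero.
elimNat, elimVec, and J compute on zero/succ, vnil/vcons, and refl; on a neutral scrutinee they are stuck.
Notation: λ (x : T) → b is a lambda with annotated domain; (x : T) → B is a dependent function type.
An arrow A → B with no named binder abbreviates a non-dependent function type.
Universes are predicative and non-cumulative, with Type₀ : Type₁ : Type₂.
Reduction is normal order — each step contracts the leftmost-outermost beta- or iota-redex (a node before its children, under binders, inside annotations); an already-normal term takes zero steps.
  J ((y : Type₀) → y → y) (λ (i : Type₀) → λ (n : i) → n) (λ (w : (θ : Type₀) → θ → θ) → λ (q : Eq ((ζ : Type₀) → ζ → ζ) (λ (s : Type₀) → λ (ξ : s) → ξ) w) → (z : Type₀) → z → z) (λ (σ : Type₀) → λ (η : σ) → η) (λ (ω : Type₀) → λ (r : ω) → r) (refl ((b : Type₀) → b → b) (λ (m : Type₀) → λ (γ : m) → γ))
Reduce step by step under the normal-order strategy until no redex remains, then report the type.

normal-order reduction:
  J ((y : Type₀) → y → y) (λ (i : Type₀) → λ (n : i) → n) (λ (w : (θ : Type₀) → θ → θ) → λ (q : Eq ((ζ : Type₀) → ζ → ζ) (λ (s : Type₀) → λ (ξ : s) → ξ) w) → (z : Type₀) → z → z) (λ (σ : Type₀) → λ (η : σ) → η) (λ (ω : Type₀) → λ (r : ω) → r) (refl ((b : Type₀) → b → b) (λ (m : Type₀) → λ (γ : m) → γ))
  ~> λ (y : Type₀) → λ (i : y) → i
inferred type:
  (y : Type₀) → y → y


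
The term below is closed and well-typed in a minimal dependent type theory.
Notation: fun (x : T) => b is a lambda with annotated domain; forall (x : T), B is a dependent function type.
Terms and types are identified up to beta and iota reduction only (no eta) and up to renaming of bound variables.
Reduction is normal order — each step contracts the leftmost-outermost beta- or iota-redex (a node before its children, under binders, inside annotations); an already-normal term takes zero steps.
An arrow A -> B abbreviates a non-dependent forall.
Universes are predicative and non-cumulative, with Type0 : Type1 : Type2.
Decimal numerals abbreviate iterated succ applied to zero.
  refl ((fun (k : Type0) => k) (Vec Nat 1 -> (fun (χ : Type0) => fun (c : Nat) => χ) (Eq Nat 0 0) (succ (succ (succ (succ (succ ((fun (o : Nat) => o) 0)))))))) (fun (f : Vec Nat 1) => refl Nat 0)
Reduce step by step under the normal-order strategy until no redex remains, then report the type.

reduction (normal order):
  refl ((fun (k : Type0) => k) (Vec Nat 1 -> (fun (χ : Type0) => fun (c : Nat) => χ) (Eq Nat 0 0) (succ (succ (succ (succ (succ ((fun (o : Nat) => o) 0)))))))) (fun (f : Vec Nat 1) => refl Nat 0)
  ~> refl (Vec Nat 1 -> (fun (k : Type0) => fun (χ : Nat) => k) (Eq Nat 0 0) (succ (succ (succ (succ (succ ((fun (c : Nat) => c) 0))))))) (fun (o : Vec Nat 1) => refl Nat 0)
  ~> refl (Vec Nat 1 -> (fun (k : Nat) => Eq Nat 0 0) (succ (succ (succ (succ (succ ((fun (χ : Nat) => χ) 0))))))) (fun (c : Vec Nat 1) => refl Nat 0)
  ~> refl (Vec Nat 1 -> Eq Nat 0 0) (fun (k : Vec Nat 1) => refl Nat 0)
the term's type:
  Eq (Vec Nat 1 -> Eq Nat 0 0) (fun (k : Vec Nat 1) => refl Nat 0) (fun (χ : Vec Nat 1) => refl Nat 0)


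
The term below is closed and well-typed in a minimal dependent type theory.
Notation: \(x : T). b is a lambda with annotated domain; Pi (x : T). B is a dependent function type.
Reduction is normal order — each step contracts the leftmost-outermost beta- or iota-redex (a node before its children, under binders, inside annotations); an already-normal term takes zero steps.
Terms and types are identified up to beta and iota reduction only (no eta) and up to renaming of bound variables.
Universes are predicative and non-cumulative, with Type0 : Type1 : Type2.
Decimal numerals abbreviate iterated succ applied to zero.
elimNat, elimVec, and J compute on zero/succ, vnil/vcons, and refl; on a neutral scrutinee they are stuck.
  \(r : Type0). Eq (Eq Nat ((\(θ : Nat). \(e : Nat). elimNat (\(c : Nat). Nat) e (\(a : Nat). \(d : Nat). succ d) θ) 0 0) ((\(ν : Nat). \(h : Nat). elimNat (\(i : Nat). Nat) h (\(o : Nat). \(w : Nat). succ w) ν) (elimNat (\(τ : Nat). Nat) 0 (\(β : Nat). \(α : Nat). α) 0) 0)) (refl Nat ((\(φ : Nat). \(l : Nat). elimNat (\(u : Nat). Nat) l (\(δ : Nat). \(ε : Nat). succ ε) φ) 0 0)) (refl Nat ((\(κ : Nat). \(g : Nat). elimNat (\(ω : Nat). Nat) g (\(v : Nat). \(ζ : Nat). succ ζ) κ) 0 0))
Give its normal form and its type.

resulting normal form:
  \(r : Type0). Eq (Eq Nat 0 0) (refl Nat 0) (refl Nat 0)
type:
  Pi (r : Type0). Type0
observation: the first redex contracted is a beta-redex; the normal form is reached in 13 normal-order steps.


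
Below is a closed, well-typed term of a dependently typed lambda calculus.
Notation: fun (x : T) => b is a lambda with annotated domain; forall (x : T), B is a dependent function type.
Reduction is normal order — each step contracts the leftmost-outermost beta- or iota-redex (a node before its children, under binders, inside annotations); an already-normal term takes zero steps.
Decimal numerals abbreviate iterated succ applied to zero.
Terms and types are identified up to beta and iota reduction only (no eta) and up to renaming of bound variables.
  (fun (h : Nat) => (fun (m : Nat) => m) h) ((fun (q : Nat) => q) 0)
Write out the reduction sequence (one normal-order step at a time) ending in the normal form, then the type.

normal-order reduction:
  (fun (h : Nat) => (fun (m : Nat) => m) h) ((fun (q : Nat) => q) 0)
  ~> (fun (h : Nat) => h) ((fun (m : Nat) => m) 0)
  ~> (fun (h : Nat) => h) 0
  ~> 0
type:
  Nat


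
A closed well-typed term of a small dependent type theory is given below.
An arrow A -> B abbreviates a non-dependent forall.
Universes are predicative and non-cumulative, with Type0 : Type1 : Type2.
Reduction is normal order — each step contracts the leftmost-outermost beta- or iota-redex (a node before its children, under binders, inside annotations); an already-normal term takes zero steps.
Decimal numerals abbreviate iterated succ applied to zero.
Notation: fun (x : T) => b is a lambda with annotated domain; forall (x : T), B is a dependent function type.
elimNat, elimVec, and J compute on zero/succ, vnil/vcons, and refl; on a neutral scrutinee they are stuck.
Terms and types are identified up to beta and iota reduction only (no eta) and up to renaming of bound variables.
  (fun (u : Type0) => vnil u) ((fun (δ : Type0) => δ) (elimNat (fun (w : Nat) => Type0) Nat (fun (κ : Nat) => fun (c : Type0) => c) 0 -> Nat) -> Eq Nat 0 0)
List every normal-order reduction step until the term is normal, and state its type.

normal-order reduction:
  (fun (u : Type0) => vnil u) ((fun (δ : Type0) => δ) (elimNat (fun (w : Nat) => Type0) Nat (fun (κ : Nat) => fun (c : Type0) => c) 0 -> Nat) -> Eq Nat 0 0)
  ~> vnil ((fun (u : Type0) => u) (elimNat (fun (δ : Nat) => Type0) Nat (fun (w : Nat) => fun (κ : Type0) => κ) 0 -> Nat) -> Eq Nat 0 0)
  ~> vnil ((elimNat (fun (u : Nat) => Type0) Nat (fun (δ : Nat) => fun (w : Type0) => w) 0 -> Nat) -> Eq Nat 0 0)
  ~> vnil ((Nat -> Nat) -> Eq Nat 0 0)
inferred type:
  Vec ((Nat -> Nat) -> Eq Nat 0 0) 0


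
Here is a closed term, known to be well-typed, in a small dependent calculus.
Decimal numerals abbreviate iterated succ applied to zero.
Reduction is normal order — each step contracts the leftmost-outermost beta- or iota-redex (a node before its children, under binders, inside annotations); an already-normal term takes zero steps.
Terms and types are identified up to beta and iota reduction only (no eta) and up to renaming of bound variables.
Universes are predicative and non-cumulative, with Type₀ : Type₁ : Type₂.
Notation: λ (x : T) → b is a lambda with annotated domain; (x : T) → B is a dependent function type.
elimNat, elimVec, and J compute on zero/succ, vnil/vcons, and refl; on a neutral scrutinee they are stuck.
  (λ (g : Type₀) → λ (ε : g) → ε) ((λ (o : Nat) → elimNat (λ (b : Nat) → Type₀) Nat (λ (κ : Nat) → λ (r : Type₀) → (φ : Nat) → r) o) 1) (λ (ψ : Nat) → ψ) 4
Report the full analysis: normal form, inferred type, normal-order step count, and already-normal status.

reduced normal form:
  4
inferred type:
  Nat
reduction steps (normal order): 3
term was already normal: no
first contracted redex: a beta-redex


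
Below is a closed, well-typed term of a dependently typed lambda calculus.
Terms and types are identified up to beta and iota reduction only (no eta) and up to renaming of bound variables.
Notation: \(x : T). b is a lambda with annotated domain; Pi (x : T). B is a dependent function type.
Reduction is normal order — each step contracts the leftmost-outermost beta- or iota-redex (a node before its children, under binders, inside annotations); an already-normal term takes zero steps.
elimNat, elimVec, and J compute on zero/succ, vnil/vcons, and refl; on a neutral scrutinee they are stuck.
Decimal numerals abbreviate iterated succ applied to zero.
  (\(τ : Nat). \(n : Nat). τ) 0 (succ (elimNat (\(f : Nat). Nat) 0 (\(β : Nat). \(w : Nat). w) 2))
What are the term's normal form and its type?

normal form:
  0
the term's type:
  Nat
observation: 2 normal-order steps separate the term from its normal form.


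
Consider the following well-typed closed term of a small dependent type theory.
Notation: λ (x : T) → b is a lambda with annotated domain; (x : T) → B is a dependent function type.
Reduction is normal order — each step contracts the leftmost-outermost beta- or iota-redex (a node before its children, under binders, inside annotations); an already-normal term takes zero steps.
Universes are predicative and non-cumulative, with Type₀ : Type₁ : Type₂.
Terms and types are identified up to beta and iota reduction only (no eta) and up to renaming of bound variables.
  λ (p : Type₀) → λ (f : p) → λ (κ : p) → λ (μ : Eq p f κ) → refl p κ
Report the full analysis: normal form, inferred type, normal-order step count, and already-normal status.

resulting normal form:
  λ (p : Type₀) → λ (f : p) → λ (κ : p) → λ (μ : Eq p f κ) → refl p κ
inferred type:
  (p : Type₀) → (f : p) → (κ : p) → (μ : Eq p f κ) → Eq p κ κ
normal-order step count: 0
term was already normal: yes


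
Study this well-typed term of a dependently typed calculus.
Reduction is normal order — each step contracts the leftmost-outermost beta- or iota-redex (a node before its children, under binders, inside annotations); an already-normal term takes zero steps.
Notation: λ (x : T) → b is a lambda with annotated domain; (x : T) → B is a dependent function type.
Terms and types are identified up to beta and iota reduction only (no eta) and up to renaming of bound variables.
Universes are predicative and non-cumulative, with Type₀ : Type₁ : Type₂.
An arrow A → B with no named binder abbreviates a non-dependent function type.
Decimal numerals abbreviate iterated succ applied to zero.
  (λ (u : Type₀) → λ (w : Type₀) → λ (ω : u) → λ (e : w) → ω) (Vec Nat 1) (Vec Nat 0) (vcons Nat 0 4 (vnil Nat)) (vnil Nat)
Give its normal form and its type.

reduced normal form:
  vcons Nat 0 4 (vnil Nat)
the term's type:
  Vec Nat 1
observation: 4 normal-order steps separate the term from its normal form.


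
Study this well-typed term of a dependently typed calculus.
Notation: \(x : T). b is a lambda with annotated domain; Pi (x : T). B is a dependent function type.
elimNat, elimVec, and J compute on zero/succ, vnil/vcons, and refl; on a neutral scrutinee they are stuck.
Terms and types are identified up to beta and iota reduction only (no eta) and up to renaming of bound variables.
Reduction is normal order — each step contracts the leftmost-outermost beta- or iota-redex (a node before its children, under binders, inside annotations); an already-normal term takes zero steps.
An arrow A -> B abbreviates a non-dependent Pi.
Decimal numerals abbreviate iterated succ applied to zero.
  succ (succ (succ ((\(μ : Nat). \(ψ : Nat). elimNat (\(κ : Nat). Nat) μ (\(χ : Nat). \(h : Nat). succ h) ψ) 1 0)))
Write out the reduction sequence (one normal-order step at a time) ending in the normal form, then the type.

reduction (normal order):
  succ (succ (succ ((\(μ : Nat). \(ψ : Nat). elimNat (\(κ : Nat). Nat) μ (\(χ : Nat). \(h : Nat). succ h) ψ) 1 0)))
  ~> succ (succ (succ ((\(μ : Nat). elimNat (\(ψ : Nat). Nat) 1 (\(κ : Nat). \(χ : Nat). succ χ) μ) 0)))
  ~> succ (succ (succ (elimNat (\(μ : Nat). Nat) 1 (\(ψ : Nat). \(κ : Nat). succ κ) 0)))
  ~> 4
type:
  Nat


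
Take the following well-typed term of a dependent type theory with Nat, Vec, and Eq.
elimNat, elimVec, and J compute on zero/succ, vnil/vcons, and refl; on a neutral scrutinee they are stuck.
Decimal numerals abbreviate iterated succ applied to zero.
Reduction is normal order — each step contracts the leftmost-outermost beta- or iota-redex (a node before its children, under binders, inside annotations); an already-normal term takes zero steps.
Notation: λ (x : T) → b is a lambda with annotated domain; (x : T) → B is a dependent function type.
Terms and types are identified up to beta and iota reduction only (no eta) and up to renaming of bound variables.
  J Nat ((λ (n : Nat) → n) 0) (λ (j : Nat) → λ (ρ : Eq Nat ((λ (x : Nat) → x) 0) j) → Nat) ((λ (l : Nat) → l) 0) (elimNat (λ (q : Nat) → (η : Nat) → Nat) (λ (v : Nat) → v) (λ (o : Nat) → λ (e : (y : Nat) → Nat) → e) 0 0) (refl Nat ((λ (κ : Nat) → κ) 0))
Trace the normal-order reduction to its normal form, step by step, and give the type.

normal-order reduction sequence:
  J Nat ((λ (n : Nat) → n) 0) (λ (j : Nat) → λ (ρ : Eq Nat ((λ (x : Nat) → x) 0) j) → Nat) ((λ (l : Nat) → l) 0) (elimNat (λ (q : Nat) → (η : Nat) → Nat) (λ (v : Nat) → v) (λ (o : Nat) → λ (e : (y : Nat) → Nat) → e) 0 0) (refl Nat ((λ (κ : Nat) → κ) 0))
  ~> (λ (n : Nat) → n) 0
  ~> 0
the term's type:
  Nat


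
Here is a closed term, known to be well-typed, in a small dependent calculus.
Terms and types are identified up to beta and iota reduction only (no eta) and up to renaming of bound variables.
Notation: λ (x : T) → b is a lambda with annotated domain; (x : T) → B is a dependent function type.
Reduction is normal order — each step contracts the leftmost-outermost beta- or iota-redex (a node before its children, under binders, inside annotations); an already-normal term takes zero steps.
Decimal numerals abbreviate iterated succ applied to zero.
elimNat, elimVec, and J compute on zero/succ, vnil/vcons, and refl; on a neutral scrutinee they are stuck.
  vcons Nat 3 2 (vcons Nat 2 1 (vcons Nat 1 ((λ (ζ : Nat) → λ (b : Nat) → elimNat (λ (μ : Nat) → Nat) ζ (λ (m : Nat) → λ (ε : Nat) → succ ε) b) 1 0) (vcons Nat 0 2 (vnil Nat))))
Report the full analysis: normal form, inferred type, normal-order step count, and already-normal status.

normal form:
  vcons Nat 3 2 (vcons Nat 2 1 (vcons Nat 1 1 (vcons Nat 0 2 (vnil Nat))))
type:
  Vec Nat 4
steps to reach normal form (normal order): 3
already normal: no
first redex: a beta-redex


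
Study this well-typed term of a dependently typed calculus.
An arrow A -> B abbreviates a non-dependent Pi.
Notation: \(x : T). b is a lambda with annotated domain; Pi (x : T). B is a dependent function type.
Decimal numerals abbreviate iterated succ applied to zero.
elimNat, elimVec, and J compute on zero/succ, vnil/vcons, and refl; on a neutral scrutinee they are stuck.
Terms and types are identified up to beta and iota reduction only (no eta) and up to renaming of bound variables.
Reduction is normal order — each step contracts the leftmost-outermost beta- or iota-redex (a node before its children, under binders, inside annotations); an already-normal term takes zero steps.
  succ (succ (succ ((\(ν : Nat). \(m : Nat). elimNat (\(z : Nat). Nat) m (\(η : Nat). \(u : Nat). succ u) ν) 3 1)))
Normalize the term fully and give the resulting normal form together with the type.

normal form:
  7
type:
  Nat
observation: contracting a beta-redex first, the term normalizes in 12 steps.


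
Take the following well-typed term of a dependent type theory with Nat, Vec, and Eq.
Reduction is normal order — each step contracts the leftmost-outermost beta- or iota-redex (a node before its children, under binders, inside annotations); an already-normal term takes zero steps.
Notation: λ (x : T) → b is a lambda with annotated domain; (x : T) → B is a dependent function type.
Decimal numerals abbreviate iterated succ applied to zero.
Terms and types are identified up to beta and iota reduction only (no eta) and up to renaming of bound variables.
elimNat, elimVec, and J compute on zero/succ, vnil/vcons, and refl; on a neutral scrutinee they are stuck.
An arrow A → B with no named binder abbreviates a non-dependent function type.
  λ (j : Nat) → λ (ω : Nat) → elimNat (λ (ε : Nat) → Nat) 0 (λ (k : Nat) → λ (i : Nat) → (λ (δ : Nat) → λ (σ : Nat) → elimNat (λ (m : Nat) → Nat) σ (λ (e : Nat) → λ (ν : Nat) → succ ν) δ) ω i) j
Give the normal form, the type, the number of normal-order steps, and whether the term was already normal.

normal form:
  λ (j : Nat) → λ (ω : Nat) → elimNat (λ (ε : Nat) → Nat) 0 (λ (k : Nat) → λ (i : Nat) → elimNat (λ (δ : Nat) → Nat) i (λ (σ : Nat) → λ (m : Nat) → succ m) ω) j
the term's type:
  Nat → Nat → Nat
normal-order step count: 2
started in normal form: no
first contracted redex: a beta-redex


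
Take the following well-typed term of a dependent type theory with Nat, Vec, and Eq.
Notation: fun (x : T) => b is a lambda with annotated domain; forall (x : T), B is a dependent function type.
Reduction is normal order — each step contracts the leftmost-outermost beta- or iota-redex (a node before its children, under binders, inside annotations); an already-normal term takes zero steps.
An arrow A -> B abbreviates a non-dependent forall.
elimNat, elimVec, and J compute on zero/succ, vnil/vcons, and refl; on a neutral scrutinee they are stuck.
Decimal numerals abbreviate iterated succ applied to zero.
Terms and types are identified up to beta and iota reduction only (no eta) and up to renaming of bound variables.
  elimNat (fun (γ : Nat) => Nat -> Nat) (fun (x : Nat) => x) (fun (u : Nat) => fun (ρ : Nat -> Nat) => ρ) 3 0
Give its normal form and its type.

reduced normal form:
  0
inferred type:
  Nat
observation: the first redex contracted is an elimNat iota-redex; the normal form is reached in 11 normal-order steps.


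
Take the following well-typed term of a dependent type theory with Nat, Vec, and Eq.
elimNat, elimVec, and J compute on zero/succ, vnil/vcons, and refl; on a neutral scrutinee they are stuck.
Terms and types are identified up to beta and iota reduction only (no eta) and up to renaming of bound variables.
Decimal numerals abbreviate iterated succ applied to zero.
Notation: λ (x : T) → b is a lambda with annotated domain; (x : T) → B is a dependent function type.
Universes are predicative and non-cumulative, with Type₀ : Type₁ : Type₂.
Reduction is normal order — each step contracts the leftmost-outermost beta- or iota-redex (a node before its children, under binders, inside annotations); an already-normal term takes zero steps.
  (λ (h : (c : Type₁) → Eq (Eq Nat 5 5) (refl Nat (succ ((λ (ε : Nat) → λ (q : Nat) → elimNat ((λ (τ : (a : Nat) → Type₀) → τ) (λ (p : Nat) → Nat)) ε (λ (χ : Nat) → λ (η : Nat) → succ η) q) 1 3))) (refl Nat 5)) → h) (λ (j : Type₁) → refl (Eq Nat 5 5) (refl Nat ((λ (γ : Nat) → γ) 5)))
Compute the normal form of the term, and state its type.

resulting normal form:
  λ (h : Type₁) → refl (Eq Nat 5 5) (refl Nat 5)
inferred type:
  (h : Type₁) → Eq (Eq Nat 5 5) (refl Nat 5) (refl Nat 5)
observation: reduction starts at a beta-redex, and 2 normal-order steps reach the normal form.


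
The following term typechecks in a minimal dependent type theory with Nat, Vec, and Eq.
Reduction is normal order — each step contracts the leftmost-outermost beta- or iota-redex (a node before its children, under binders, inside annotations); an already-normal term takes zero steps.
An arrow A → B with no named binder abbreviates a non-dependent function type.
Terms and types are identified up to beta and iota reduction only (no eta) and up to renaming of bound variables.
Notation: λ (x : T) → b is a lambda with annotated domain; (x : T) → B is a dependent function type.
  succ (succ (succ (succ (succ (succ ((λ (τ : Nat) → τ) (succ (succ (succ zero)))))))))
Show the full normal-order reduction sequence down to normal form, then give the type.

normal-order reduction sequence:
  succ (succ (succ (succ (succ (succ ((λ (τ : Nat) → τ) (succ (succ (succ zero)))))))))
  ~> succ (succ (succ (succ (succ (succ (succ (succ (succ zero))))))))
the term's type:
  Nat


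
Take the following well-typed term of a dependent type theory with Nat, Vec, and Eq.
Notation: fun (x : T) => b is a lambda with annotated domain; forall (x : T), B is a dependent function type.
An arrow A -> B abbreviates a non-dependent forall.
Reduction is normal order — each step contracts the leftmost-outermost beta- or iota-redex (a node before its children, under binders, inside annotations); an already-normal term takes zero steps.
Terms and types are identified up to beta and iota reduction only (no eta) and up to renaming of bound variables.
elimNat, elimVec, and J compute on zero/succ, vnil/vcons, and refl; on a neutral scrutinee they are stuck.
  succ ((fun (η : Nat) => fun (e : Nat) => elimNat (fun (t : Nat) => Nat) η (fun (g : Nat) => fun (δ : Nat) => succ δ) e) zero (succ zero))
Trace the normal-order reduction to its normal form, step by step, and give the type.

reduction (normal order):
  succ ((fun (η : Nat) => fun (e : Nat) => elimNat (fun (t : Nat) => Nat) η (fun (g : Nat) => fun (δ : Nat) => succ δ) e) zero (succ zero))
  ~> succ ((fun (η : Nat) => elimNat (fun (e : Nat) => Nat) zero (fun (t : Nat) => fun (g : Nat) => succ g) η) (succ zero))
  ~> succ (elimNat (fun (η : Nat) => Nat) zero (fun (e : Nat) => fun (t : Nat) => succ t) (succ zero))
  ~> succ ((fun (η : Nat) => fun (e : Nat) => succ e) zero (elimNat (fun (t : Nat) => Nat) zero (fun (g : Nat) => fun (δ : Nat) => succ δ) zero))
  ~> succ ((fun (η : Nat) => succ η) (elimNat (fun (e : Nat) => Nat) zero (fun (t : Nat) => fun (g : Nat) => succ g) zero))
  ~> succ (succ (elimNat (fun (η : Nat) => Nat) zero (fun (e : Nat) => fun (t : Nat) => succ t) zero))
  ~> succ (succ zero)
inferred type:
  Nat


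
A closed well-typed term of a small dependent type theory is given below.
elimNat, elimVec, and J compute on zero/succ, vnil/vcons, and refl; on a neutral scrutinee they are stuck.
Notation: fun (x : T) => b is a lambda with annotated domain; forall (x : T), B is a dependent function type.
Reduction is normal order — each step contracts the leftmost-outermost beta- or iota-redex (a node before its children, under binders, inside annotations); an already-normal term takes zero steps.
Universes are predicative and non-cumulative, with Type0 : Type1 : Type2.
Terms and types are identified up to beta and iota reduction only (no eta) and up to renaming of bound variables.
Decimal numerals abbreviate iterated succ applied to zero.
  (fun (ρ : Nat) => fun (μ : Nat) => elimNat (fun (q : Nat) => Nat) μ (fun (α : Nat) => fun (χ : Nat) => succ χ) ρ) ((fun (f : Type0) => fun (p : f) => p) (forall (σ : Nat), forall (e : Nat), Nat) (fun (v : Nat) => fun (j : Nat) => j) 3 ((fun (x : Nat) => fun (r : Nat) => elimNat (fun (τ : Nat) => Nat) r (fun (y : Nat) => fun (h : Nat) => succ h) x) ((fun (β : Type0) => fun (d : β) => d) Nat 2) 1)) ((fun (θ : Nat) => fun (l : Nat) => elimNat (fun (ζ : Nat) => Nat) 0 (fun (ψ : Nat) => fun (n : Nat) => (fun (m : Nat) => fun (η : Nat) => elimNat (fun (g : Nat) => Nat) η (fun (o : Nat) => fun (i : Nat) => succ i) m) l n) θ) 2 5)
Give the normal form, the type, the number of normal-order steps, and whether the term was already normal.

reduced normal form:
  13
inferred type:
  Nat
normal-order step count: 72
term was already normal: no
first contracted redex: a beta-redex


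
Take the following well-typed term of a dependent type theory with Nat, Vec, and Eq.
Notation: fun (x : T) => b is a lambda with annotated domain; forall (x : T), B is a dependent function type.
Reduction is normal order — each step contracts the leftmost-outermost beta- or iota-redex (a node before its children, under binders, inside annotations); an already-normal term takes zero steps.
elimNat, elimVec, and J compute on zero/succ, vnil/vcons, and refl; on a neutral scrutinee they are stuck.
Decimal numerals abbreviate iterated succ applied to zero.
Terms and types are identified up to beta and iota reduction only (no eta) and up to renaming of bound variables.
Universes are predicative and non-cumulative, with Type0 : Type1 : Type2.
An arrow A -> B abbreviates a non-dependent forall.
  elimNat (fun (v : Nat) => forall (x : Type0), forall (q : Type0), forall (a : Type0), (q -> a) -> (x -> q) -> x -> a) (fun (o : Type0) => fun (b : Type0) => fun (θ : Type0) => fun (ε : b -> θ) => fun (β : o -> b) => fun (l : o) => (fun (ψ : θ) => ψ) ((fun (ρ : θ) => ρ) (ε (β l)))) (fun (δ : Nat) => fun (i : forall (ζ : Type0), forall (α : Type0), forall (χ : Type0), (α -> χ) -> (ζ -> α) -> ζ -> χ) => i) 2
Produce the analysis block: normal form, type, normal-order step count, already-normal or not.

resulting normal form:
  fun (v : Type0) => fun (x : Type0) => fun (q : Type0) => fun (a : x -> q) => fun (o : v -> x) => fun (b : v) => a (o b)
the term's type:
  forall (v : Type0), forall (x : Type0), forall (q : Type0), (x -> q) -> (v -> x) -> v -> q
reduction steps (normal order): 9
started in normal form: no
first contracted redex: an elimNat iota-redex
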